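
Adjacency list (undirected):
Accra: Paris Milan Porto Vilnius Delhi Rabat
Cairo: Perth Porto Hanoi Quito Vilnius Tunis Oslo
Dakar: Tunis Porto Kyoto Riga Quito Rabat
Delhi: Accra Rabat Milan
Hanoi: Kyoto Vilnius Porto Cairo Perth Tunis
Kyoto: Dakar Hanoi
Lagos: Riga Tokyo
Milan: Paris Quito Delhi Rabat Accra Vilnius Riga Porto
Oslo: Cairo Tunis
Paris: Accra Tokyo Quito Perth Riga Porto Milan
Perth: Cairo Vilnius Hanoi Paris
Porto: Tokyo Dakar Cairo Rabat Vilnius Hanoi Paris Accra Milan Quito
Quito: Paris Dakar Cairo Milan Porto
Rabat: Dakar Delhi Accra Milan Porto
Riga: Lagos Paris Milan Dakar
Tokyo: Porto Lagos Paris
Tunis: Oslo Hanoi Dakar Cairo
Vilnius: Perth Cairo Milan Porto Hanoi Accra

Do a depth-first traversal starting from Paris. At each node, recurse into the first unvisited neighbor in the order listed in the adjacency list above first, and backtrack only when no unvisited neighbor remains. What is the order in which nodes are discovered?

Visit Paris
Paris → Accra
Accra → Milan
Milan → Quito
Quito → Dakar
Dakar → Tunis
Tunis → Oslo
Oslo → Cairo
Cairo → Perth
Perth → Vilnius
Vilnius → Porto
Porto → Tokyo
Tokyo → Lagos
Lagos → Riga
Porto → Rabat
Rabat → Delhi
Porto → Hanoi
Hanoi → Kyoto

Paris, Accra, Milan, Quito, Dakar, Tunis, Oslo, Cairo, Perth, Vilnius, Porto, Tokyo, Lagos, Riga, Rabat, Delhi, Hanoi, Kyoto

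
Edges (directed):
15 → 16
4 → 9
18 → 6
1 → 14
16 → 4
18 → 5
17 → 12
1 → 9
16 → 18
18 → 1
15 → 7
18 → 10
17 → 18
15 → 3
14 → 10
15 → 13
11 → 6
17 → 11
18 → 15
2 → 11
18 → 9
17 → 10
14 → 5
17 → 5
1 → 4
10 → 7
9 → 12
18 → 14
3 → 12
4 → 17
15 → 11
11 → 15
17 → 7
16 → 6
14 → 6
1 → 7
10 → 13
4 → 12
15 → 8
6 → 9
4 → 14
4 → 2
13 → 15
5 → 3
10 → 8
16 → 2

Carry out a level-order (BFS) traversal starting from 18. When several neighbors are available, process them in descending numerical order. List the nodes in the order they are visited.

18 -> 15 -> 14 -> 10 -> 9 -> 6 -> 5 -> 1 -> 16 -> 13 -> 11 -> 8 -> 7 -> 3 -> 12 -> 4 -> 2 -> 17

Visit 18; enqueue 15, 14, 10, 9, 6, 5, 1 → queue [15, 14, 10, 9, 6, 5, 1]
Visit 15; enqueue 16, 13, 11, 8, 7, 3 → queue [14, 10, 9, 6, 5, 1, 16, 13, 11, 8, 7, 3]
Visit 14 → queue [10, 9, 6, 5, 1, 16, 13, 11, 8, 7, 3]
Visit 10 → queue [9, 6, 5, 1, 16, 13, 11, 8, 7, 3]
Visit 9; enqueue 12 → queue [6, 5, 1, 16, 13, 11, 8, 7, 3, 12]
Visit 6 → queue [5, 1, 16, 13, 11, 8, 7, 3, 12]
Visit 5 → queue [1, 16, 13, 11, 8, 7, 3, 12]
Visit 1; enqueue 4 → queue [16, 13, 11, 8, 7, 3, 12, 4]
Visit 16; enqueue 2 → queue [13, 11, 8, 7, 3, 12, 4, 2]
Visit 13 → queue [11, 8, 7, 3, 12, 4, 2]
Visit 11 → queue [8, 7, 3, 12, 4, 2]
Visit 8 → queue [7, 3, 12, 4, 2]
Visit 7 → queue [3, 12, 4, 2]
Visit 3 → queue [12, 4, 2]
Visit 12 → queue [4, 2]
Visit 4; enqueue 17 → queue [2, 17]
Visit 2 → queue [17]
Visit 17 → queue []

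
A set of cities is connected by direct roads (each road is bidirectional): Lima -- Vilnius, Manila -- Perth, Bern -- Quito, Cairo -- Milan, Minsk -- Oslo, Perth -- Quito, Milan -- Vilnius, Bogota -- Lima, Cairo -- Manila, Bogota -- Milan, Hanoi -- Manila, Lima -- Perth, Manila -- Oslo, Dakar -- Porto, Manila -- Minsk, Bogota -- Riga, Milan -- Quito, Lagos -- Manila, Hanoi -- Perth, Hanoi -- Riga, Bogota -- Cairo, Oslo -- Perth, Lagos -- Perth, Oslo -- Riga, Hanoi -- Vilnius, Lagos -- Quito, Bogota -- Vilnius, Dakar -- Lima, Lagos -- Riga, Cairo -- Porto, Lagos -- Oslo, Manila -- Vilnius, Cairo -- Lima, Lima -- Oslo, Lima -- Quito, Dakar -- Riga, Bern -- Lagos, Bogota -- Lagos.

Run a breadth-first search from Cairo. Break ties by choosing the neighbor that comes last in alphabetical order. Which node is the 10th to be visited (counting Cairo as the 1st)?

Perth

Visit Cairo; enqueue Porto, Milan, Manila, Lima, Bogota → queue [Porto, Milan, Manila, Lima, Bogota]
Visit Porto; enqueue Dakar → queue [Milan, Manila, Lima, Bogota, Dakar]
Visit Milan; enqueue Vilnius, Quito → queue [Manila, Lima, Bogota, Dakar, Vilnius, Quito]
Visit Manila; enqueue Perth, Oslo, Minsk, Lagos, Hanoi → queue [Lima, Bogota, Dakar, Vilnius, Quito, Perth, Oslo, Minsk, Lagos, Hanoi]
Visit Lima → queue [Bogota, Dakar, Vilnius, Quito, Perth, Oslo, Minsk, Lagos, Hanoi]
Visit Bogota; enqueue Riga → queue [Dakar, Vilnius, Quito, Perth, Oslo, Minsk, Lagos, Hanoi, Riga]
Visit Dakar → queue [Vilnius, Quito, Perth, Oslo, Minsk, Lagos, Hanoi, Riga]
Visit Vilnius → queue [Quito, Perth, Oslo, Minsk, Lagos, Hanoi, Riga]
Visit Quito; enqueue Bern → queue [Perth, Oslo, Minsk, Lagos, Hanoi, Riga, Bern]
Visit Perth → queue [Oslo, Minsk, Lagos, Hanoi, Riga, Bern]
Visit Oslo → queue [Minsk, Lagos, Hanoi, Riga, Bern]
Visit Minsk → queue [Lagos, Hanoi, Riga, Bern]
Visit Lagos → queue [Hanoi, Riga, Bern]
Visit Hanoi → queue [Riga, Bern]
Visit Riga → queue [Bern]
Visit Bern → queue []

Visit order: Cairo, Porto, Milan, Manila, Lima, Bogota, Dakar, Vilnius, Quito, Perth, Oslo, Minsk, Lagos, Hanoi, Riga, Bern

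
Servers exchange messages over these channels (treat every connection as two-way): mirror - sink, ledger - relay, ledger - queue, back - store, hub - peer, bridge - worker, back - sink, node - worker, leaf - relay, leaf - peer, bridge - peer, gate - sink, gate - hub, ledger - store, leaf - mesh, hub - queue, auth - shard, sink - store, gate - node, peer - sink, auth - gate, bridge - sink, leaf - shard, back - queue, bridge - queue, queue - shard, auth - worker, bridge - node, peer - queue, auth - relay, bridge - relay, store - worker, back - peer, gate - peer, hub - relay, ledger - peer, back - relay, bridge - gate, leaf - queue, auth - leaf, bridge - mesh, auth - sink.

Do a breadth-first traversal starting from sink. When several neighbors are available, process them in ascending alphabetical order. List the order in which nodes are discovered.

sink, auth, back, bridge, gate, mirror, peer, store, leaf, relay, shard, worker, queue, mesh, node, hub, ledger

Visit sink; enqueue auth, back, bridge, gate, mirror, peer, store → queue [auth, back, bridge, gate, mirror, peer, store]
Visit auth; enqueue leaf, relay, shard, worker → queue [back, bridge, gate, mirror, peer, store, leaf, relay, shard, worker]
Visit back; enqueue queue → queue [bridge, gate, mirror, peer, store, leaf, relay, shard, worker, queue]
Visit bridge; enqueue mesh, node → queue [gate, mirror, peer, store, leaf, relay, shard, worker, queue, mesh, node]
Visit gate; enqueue hub → queue [mirror, peer, store, leaf, relay, shard, worker, queue, mesh, node, hub]
Visit mirror → queue [peer, store, leaf, relay, shard, worker, queue, mesh, node, hub]
Visit peer; enqueue ledger → queue [store, leaf, relay, shard, worker, queue, mesh, node, hub, ledger]
Visit store → queue [leaf, relay, shard, worker, queue, mesh, node, hub, ledger]
Visit leaf → queue [relay, shard, worker, queue, mesh, node, hub, ledger]
Visit relay → queue [shard, worker, queue, mesh, node, hub, ledger]
Visit shard → queue [worker, queue, mesh, node, hub, ledger]
Visit worker → queue [queue, mesh, node, hub, ledger]
Visit queue → queue [mesh, node, hub, ledger]
Visit mesh → queue [node, hub, ledger]
Visit node → queue [hub, ledger]
Visit hub → queue [ledger]
Visit ledger → queue []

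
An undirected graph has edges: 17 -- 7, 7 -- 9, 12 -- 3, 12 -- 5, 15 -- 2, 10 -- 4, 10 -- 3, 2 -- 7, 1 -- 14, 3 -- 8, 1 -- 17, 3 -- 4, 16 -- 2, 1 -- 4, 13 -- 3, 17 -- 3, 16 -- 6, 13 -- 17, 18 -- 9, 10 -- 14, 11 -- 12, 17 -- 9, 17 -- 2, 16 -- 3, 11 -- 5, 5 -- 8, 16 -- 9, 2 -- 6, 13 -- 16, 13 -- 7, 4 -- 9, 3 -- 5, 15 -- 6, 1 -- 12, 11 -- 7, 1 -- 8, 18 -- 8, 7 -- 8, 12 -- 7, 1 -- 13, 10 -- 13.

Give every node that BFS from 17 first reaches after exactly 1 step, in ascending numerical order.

Level 0: 17
Level 1: 1, 2, 3, 7, 9, 13
Level 2: 4, 5, 6, 8, 10, 11, 12, 14, 15, 16, 18

1, 2, 3, 7, 9, 13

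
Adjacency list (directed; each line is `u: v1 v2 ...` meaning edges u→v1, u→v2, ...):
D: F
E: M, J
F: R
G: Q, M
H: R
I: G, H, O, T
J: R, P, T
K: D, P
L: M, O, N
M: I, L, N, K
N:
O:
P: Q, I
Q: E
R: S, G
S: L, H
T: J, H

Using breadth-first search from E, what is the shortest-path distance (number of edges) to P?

2

Level 0: E
Level 1: J, M
Level 2: I, K, L, N, P, R, T
Level 3: D, G, H, O, Q, S
Level 4: F
P first appears at level 2.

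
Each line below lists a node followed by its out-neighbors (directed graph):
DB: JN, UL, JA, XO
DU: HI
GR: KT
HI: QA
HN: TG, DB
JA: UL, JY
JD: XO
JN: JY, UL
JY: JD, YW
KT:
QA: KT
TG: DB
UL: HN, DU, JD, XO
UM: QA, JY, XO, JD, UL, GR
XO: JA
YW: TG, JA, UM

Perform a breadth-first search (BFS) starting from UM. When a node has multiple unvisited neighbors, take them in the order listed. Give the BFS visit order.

Visit UM; enqueue QA, JY, XO, JD, UL, GR → queue [QA, JY, XO, JD, UL, GR]
Visit QA; enqueue KT → queue [JY, XO, JD, UL, GR, KT]
Visit JY; enqueue YW → queue [XO, JD, UL, GR, KT, YW]
Visit XO; enqueue JA → queue [JD, UL, GR, KT, YW, JA]
Visit JD → queue [UL, GR, KT, YW, JA]
Visit UL; enqueue HN, DU → queue [GR, KT, YW, JA, HN, DU]
Visit GR → queue [KT, YW, JA, HN, DU]
Visit KT → queue [YW, JA, HN, DU]
Visit YW; enqueue TG → queue [JA, HN, DU, TG]
Visit JA → queue [HN, DU, TG]
Visit HN; enqueue DB → queue [DU, TG, DB]
Visit DU; enqueue HI → queue [TG, DB, HI]
Visit TG → queue [DB, HI]
Visit DB; enqueue JN → queue [HI, JN]
Visit HI → queue [JN]
Visit JN → queue []

UM → QA → JY → XO → JD → UL → GR → KT → YW → JA → HN → DU → TG → DB → HI → JN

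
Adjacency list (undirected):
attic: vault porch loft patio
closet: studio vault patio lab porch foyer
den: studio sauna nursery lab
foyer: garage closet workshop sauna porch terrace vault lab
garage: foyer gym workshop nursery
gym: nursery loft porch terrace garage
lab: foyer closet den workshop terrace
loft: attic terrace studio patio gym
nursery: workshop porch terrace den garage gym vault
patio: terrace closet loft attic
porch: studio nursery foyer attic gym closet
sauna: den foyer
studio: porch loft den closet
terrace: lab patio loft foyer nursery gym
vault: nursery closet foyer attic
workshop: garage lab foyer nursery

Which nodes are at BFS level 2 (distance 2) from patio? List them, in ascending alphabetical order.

Level 0: patio
Level 1: attic, closet, loft, terrace
Level 2: foyer, gym, lab, nursery, porch, studio, vault
Level 3: den, garage, sauna, workshop

foyer, gym, lab, nursery, porch, studio, vault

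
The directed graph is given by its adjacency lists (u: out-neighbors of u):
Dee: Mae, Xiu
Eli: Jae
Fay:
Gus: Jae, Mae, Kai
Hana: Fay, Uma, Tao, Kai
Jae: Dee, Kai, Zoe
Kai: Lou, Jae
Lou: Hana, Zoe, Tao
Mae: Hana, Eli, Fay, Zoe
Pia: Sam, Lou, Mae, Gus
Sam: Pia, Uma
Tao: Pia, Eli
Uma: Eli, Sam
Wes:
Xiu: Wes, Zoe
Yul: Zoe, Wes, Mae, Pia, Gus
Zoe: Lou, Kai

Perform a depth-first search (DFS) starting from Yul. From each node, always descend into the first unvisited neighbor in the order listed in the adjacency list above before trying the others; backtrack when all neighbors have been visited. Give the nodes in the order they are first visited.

Visit Yul
Yul → Zoe
Zoe → Lou
Lou → Hana
Hana → Fay
Hana → Uma
Uma → Eli
Eli → Jae
Jae → Dee
Dee → Mae
Dee → Xiu
Xiu → Wes
Jae → Kai
Uma → Sam
Sam → Pia
Pia → Gus
Hana → Tao

Yul -> Zoe -> Lou -> Hana -> Fay -> Uma -> Eli -> Jae -> Dee -> Mae -> Xiu -> Wes -> Kai -> Sam -> Pia -> Gus -> Tao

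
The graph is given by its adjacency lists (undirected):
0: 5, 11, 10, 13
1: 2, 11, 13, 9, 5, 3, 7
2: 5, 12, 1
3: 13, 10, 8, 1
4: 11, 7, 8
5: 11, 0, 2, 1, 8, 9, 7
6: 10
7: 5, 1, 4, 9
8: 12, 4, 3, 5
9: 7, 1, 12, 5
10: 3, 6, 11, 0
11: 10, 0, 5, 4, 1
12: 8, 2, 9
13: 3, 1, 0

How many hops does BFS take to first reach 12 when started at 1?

2

Level 0: 1
Level 1: 2, 3, 5, 7, 9, 11, 13
Level 2: 0, 4, 8, 10, 12
Level 3: 6
12 first appears at level 2.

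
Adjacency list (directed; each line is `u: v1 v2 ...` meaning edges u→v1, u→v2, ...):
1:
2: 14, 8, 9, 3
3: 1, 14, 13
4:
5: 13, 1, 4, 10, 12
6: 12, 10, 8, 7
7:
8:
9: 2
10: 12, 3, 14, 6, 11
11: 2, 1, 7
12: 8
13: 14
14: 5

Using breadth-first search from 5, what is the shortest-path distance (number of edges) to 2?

Level 0: 5
Level 1: 1, 4, 10, 12, 13
Level 2: 3, 6, 8, 11, 14
Level 3: 2, 7
Level 4: 9
2 first appears at level 3.

3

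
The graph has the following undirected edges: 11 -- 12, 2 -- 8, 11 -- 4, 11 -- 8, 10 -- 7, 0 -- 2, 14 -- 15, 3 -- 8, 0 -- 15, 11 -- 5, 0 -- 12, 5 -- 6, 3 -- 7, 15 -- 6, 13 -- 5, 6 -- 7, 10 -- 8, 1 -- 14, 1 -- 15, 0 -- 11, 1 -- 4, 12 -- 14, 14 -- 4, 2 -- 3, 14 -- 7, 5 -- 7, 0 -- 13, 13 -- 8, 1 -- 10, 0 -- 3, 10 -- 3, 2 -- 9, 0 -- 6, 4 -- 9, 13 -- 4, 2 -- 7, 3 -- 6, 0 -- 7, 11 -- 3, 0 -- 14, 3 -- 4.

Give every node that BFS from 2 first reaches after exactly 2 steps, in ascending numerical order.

4, 5, 6, 10, 11, 12, 13, 14, 15

Level 0: 2
Level 1: 0, 3, 7, 8, 9
Level 2: 4, 5, 6, 10, 11, 12, 13, 14, 15
Level 3: 1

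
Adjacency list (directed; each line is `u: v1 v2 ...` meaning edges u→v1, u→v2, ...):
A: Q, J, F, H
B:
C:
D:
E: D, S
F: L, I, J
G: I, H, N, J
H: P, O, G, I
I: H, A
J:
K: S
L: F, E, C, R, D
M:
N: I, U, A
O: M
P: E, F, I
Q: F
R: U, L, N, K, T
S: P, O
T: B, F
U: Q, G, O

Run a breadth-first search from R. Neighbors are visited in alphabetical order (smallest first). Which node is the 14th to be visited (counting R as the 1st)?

Visit R; enqueue K, L, N, T, U → queue [K, L, N, T, U]
Visit K; enqueue S → queue [L, N, T, U, S]
Visit L; enqueue C, D, E, F → queue [N, T, U, S, C, D, E, F]
Visit N; enqueue A, I → queue [T, U, S, C, D, E, F, A, I]
Visit T; enqueue B → queue [U, S, C, D, E, F, A, I, B]
Visit U; enqueue G, O, Q → queue [S, C, D, E, F, A, I, B, G, O, Q]
Visit S; enqueue P → queue [C, D, E, F, A, I, B, G, O, Q, P]
Visit C → queue [D, E, F, A, I, B, G, O, Q, P]
Visit D → queue [E, F, A, I, B, G, O, Q, P]
Visit E → queue [F, A, I, B, G, O, Q, P]
Visit F; enqueue J → queue [A, I, B, G, O, Q, P, J]
Visit A; enqueue H → queue [I, B, G, O, Q, P, J, H]
Visit I → queue [B, G, O, Q, P, J, H]
Visit B → queue [G, O, Q, P, J, H]
Visit G → queue [O, Q, P, J, H]
Visit O; enqueue M → queue [Q, P, J, H, M]
Visit Q → queue [P, J, H, M]
Visit P → queue [J, H, M]
Visit J → queue [H, M]
Visit H → queue [M]
Visit M → queue []

Visit order: R, K, L, N, T, U, S, C, D, E, F, A, I, B, G, O, Q, P, J, H, M

B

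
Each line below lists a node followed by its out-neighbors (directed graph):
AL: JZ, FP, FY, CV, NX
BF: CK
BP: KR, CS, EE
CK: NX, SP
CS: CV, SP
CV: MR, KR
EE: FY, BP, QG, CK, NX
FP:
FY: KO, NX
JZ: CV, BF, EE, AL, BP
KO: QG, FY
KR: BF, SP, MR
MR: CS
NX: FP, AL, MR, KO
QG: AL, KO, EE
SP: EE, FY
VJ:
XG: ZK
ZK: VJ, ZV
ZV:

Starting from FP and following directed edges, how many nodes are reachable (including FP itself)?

BFS from FP visits: FP
Reachable nodes: 1 of 20 total.

1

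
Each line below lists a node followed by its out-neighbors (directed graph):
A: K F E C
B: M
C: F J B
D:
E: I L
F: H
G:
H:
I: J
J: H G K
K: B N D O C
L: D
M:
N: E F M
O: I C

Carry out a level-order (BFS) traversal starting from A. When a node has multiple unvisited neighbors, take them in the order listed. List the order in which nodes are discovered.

A, K, F, E, C, B, N, D, O, H, I, L, J, M, G

Visit A; enqueue K, F, E, C → queue [K, F, E, C]
Visit K; enqueue B, N, D, O → queue [F, E, C, B, N, D, O]
Visit F; enqueue H → queue [E, C, B, N, D, O, H]
Visit E; enqueue I, L → queue [C, B, N, D, O, H, I, L]
Visit C; enqueue J → queue [B, N, D, O, H, I, L, J]
Visit B; enqueue M → queue [N, D, O, H, I, L, J, M]
Visit N → queue [D, O, H, I, L, J, M]
Visit D → queue [O, H, I, L, J, M]
Visit O → queue [H, I, L, J, M]
Visit H → queue [I, L, J, M]
Visit I → queue [L, J, M]
Visit L → queue [J, M]
Visit J; enqueue G → queue [M, G]
Visit M → queue [G]
Visit G → queue []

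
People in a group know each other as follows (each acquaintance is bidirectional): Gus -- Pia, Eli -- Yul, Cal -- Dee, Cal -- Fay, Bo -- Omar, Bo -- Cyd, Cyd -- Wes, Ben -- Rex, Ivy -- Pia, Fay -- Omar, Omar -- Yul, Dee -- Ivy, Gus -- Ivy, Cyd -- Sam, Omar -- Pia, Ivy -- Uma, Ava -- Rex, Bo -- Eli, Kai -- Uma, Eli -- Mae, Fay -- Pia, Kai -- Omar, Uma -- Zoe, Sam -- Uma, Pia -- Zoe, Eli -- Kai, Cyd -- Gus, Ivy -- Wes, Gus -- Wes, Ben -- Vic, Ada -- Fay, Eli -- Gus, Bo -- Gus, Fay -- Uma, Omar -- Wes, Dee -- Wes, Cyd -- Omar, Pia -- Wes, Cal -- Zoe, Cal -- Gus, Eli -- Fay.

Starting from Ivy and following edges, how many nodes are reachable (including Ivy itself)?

BFS from Ivy visits: Ivy, Dee, Gus, Pia, Uma, Wes, Cal, Bo, Cyd, Eli, Fay, Omar, Zoe, Kai, Sam, Mae, Yul, Ada
Reachable nodes: 18 of 22 total.

18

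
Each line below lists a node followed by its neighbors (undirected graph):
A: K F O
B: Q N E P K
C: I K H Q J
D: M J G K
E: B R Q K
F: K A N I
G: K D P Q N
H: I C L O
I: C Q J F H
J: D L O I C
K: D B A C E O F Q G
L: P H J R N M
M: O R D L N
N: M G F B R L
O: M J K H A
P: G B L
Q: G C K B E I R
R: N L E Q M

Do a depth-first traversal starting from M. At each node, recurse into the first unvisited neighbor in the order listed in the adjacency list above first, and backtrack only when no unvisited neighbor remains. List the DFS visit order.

Visit M
M → O
O → J
J → D
D → G
G → K
K → B
B → Q
Q → C
C → I
I → F
F → A
F → N
N → R
R → L
L → P
L → H
R → E

M, O, J, D, G, K, B, Q, C, I, F, A, N, R, L, P, H, E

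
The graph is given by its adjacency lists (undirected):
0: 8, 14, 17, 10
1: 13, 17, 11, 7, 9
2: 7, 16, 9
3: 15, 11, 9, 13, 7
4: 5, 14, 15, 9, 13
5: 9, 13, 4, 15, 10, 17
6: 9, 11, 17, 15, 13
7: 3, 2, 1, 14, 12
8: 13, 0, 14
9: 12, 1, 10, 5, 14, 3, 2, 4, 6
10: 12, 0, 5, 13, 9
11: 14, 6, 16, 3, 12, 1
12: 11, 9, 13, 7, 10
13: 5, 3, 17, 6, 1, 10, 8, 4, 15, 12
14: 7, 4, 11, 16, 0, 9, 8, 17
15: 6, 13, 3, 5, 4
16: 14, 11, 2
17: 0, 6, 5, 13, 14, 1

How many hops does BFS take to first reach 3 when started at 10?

2

Level 0: 10
Level 1: 0, 5, 9, 12, 13
Level 2: 1, 2, 3, 4, 6, 7, 8, 11, 14, 15, 17
Level 3: 16
3 first appears at level 2.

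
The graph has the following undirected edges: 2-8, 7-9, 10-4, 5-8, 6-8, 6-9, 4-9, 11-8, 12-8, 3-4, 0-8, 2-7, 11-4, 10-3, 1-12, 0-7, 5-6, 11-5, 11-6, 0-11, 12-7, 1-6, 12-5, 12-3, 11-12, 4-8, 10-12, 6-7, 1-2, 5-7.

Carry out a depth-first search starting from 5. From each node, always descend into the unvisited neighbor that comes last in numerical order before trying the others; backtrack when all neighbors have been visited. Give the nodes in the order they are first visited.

5, 12, 11, 8, 6, 9, 7, 2, 1, 0, 4, 10, 3

Visit 5
5 → 12
12 → 11
11 → 8
8 → 6
6 → 9
9 → 7
7 → 2
2 → 1
7 → 0
9 → 4
4 → 10
10 → 3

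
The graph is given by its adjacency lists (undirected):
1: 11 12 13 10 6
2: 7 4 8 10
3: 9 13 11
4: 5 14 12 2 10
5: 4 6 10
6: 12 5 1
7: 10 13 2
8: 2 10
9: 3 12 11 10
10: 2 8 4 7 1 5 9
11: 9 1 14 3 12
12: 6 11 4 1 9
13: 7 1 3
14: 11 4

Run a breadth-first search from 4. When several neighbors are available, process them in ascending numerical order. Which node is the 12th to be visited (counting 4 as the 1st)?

11

Visit 4; enqueue 2, 5, 10, 12, 14 → queue [2, 5, 10, 12, 14]
Visit 2; enqueue 7, 8 → queue [5, 10, 12, 14, 7, 8]
Visit 5; enqueue 6 → queue [10, 12, 14, 7, 8, 6]
Visit 10; enqueue 1, 9 → queue [12, 14, 7, 8, 6, 1, 9]
Visit 12; enqueue 11 → queue [14, 7, 8, 6, 1, 9, 11]
Visit 14 → queue [7, 8, 6, 1, 9, 11]
Visit 7; enqueue 13 → queue [8, 6, 1, 9, 11, 13]
Visit 8 → queue [6, 1, 9, 11, 13]
Visit 6 → queue [1, 9, 11, 13]
Visit 1 → queue [9, 11, 13]
Visit 9; enqueue 3 → queue [11, 13, 3]
Visit 11 → queue [13, 3]
Visit 13 → queue [3]
Visit 3 → queue []

Visit order: 4, 2, 5, 10, 12, 14, 7, 8, 6, 1, 9, 11, 13, 3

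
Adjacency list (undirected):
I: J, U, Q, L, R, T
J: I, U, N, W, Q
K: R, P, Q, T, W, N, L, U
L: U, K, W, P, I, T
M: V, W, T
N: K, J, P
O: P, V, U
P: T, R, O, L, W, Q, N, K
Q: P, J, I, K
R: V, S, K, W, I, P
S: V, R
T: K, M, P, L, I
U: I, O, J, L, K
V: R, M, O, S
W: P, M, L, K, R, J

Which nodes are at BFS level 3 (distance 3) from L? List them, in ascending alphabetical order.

S, V

Level 0: L
Level 1: I, K, P, T, U, W
Level 2: J, M, N, O, Q, R
Level 3: S, V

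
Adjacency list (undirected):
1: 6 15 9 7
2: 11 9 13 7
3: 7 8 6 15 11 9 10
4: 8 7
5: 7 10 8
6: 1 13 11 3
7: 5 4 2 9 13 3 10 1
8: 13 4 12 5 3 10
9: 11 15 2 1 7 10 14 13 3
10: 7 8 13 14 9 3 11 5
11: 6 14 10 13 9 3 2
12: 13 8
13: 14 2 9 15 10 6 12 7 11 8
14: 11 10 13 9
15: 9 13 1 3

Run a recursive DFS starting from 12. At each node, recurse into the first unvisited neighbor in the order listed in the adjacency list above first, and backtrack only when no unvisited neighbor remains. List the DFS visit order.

Visit 12
12 → 13
13 → 14
14 → 11
11 → 6
6 → 1
1 → 15
15 → 9
9 → 2
2 → 7
7 → 5
5 → 10
10 → 8
8 → 4
8 → 3

12 -> 13 -> 14 -> 11 -> 6 -> 1 -> 15 -> 9 -> 2 -> 7 -> 5 -> 10 -> 8 -> 4 -> 3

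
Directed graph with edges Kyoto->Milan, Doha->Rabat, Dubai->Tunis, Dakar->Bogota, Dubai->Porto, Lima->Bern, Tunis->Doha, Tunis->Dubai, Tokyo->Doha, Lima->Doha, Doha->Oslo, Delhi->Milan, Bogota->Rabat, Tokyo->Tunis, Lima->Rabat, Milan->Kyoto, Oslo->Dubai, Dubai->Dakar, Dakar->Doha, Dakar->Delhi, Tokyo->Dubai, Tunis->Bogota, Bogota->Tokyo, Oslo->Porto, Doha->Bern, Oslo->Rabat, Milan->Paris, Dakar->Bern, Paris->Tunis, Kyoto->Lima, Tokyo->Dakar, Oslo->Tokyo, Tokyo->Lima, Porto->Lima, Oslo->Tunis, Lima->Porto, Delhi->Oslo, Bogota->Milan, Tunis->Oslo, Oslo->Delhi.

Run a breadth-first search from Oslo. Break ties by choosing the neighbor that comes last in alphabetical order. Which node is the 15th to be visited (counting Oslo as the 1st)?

Kyoto

Visit Oslo; enqueue Tunis, Tokyo, Rabat, Porto, Dubai, Delhi → queue [Tunis, Tokyo, Rabat, Porto, Dubai, Delhi]
Visit Tunis; enqueue Doha, Bogota → queue [Tokyo, Rabat, Porto, Dubai, Delhi, Doha, Bogota]
Visit Tokyo; enqueue Lima, Dakar → queue [Rabat, Porto, Dubai, Delhi, Doha, Bogota, Lima, Dakar]
Visit Rabat → queue [Porto, Dubai, Delhi, Doha, Bogota, Lima, Dakar]
Visit Porto → queue [Dubai, Delhi, Doha, Bogota, Lima, Dakar]
Visit Dubai → queue [Delhi, Doha, Bogota, Lima, Dakar]
Visit Delhi; enqueue Milan → queue [Doha, Bogota, Lima, Dakar, Milan]
Visit Doha; enqueue Bern → queue [Bogota, Lima, Dakar, Milan, Bern]
Visit Bogota → queue [Lima, Dakar, Milan, Bern]
Visit Lima → queue [Dakar, Milan, Bern]
Visit Dakar → queue [Milan, Bern]
Visit Milan; enqueue Paris, Kyoto → queue [Bern, Paris, Kyoto]
Visit Bern → queue [Paris, Kyoto]
Visit Paris → queue [Kyoto]
Visit Kyoto → queue []

Visit order: Oslo, Tunis, Tokyo, Rabat, Porto, Dubai, Delhi, Doha, Bogota, Lima, Dakar, Milan, Bern, Paris, Kyoto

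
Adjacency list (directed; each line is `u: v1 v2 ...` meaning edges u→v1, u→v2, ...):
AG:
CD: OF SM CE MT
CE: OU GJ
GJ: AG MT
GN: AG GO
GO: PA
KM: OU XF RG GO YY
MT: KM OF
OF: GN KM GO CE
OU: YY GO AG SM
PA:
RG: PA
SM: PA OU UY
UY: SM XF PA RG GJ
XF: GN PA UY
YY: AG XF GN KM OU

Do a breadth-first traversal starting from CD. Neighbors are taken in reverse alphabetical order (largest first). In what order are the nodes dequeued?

CD, SM, OF, MT, CE, UY, PA, OU, KM, GO, GN, GJ, XF, RG, YY, AG

Visit CD; enqueue SM, OF, MT, CE → queue [SM, OF, MT, CE]
Visit SM; enqueue UY, PA, OU → queue [OF, MT, CE, UY, PA, OU]
Visit OF; enqueue KM, GO, GN → queue [MT, CE, UY, PA, OU, KM, GO, GN]
Visit MT → queue [CE, UY, PA, OU, KM, GO, GN]
Visit CE; enqueue GJ → queue [UY, PA, OU, KM, GO, GN, GJ]
Visit UY; enqueue XF, RG → queue [PA, OU, KM, GO, GN, GJ, XF, RG]
Visit PA → queue [OU, KM, GO, GN, GJ, XF, RG]
Visit OU; enqueue YY, AG → queue [KM, GO, GN, GJ, XF, RG, YY, AG]
Visit KM → queue [GO, GN, GJ, XF, RG, YY, AG]
Visit GO → queue [GN, GJ, XF, RG, YY, AG]
Visit GN → queue [GJ, XF, RG, YY, AG]
Visit GJ → queue [XF, RG, YY, AG]
Visit XF → queue [RG, YY, AG]
Visit RG → queue [YY, AG]
Visit YY → queue [AG]
Visit AG → queue []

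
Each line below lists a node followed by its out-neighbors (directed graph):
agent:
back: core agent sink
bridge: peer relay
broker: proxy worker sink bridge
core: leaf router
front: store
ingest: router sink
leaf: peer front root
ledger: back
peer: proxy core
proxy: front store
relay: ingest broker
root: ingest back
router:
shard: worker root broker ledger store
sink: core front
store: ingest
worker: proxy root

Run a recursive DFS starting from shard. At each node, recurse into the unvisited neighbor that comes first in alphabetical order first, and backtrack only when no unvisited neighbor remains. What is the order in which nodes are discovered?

shard → broker → bridge → peer → core → leaf → front → store → ingest → router → sink → root → back → agent → proxy → relay → worker → ledger

Visit shard
shard → broker
broker → bridge
bridge → peer
peer → core
core → leaf
leaf → front
front → store
store → ingest
ingest → router
ingest → sink
leaf → root
root → back
back → agent
peer → proxy
bridge → relay
broker → worker
shard → ledger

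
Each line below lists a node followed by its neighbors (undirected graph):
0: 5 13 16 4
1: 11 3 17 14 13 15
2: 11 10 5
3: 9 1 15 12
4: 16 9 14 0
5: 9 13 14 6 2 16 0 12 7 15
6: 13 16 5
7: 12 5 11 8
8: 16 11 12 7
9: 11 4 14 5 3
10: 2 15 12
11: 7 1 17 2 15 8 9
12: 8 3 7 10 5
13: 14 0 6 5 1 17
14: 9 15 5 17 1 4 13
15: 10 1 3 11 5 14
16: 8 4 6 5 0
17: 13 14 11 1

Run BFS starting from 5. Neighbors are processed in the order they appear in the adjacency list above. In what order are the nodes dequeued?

Visit 5; enqueue 9, 13, 14, 6, 2, 16, 0, 12, 7, 15 → queue [9, 13, 14, 6, 2, 16, 0, 12, 7, 15]
Visit 9; enqueue 11, 4, 3 → queue [13, 14, 6, 2, 16, 0, 12, 7, 15, 11, 4, 3]
Visit 13; enqueue 1, 17 → queue [14, 6, 2, 16, 0, 12, 7, 15, 11, 4, 3, 1, 17]
Visit 14 → queue [6, 2, 16, 0, 12, 7, 15, 11, 4, 3, 1, 17]
Visit 6 → queue [2, 16, 0, 12, 7, 15, 11, 4, 3, 1, 17]
Visit 2; enqueue 10 → queue [16, 0, 12, 7, 15, 11, 4, 3, 1, 17, 10]
Visit 16; enqueue 8 → queue [0, 12, 7, 15, 11, 4, 3, 1, 17, 10, 8]
Visit 0 → queue [12, 7, 15, 11, 4, 3, 1, 17, 10, 8]
Visit 12 → queue [7, 15, 11, 4, 3, 1, 17, 10, 8]
Visit 7 → queue [15, 11, 4, 3, 1, 17, 10, 8]
Visit 15 → queue [11, 4, 3, 1, 17, 10, 8]
Visit 11 → queue [4, 3, 1, 17, 10, 8]
Visit 4 → queue [3, 1, 17, 10, 8]
Visit 3 → queue [1, 17, 10, 8]
Visit 1 → queue [17, 10, 8]
Visit 17 → queue [10, 8]
Visit 10 → queue [8]
Visit 8 → queue []

5, 9, 13, 14, 6, 2, 16, 0, 12, 7, 15, 11, 4, 3, 1, 17, 10, 8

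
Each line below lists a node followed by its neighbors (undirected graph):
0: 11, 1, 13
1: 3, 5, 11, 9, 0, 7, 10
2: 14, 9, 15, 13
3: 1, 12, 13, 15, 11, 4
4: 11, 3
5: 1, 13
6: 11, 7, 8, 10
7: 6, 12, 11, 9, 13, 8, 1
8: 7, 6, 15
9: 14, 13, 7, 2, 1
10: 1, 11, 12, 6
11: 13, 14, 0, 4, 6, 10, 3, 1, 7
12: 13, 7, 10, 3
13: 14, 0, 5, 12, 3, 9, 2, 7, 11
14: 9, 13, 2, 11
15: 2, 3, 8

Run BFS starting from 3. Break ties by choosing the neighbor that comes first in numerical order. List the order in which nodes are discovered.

3, 1, 4, 11, 12, 13, 15, 0, 5, 7, 9, 10, 6, 14, 2, 8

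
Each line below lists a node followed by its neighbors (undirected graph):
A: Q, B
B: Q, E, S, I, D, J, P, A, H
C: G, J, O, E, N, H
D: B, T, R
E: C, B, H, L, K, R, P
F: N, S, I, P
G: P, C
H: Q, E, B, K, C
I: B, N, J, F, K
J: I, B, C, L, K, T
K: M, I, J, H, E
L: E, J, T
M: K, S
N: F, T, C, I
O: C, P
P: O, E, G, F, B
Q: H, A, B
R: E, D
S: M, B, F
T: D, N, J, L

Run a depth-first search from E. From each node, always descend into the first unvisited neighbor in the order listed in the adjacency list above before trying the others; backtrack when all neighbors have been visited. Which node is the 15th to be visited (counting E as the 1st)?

Visit E
E → C
C → G
G → P
P → O
P → F
F → N
N → T
T → D
D → B
B → Q
Q → H
H → K
K → M
M → S
K → I
I → J
J → L
Q → A
D → R

Visit order: E, C, G, P, O, F, N, T, D, B, Q, H, K, M, S, I, J, L, A, R

S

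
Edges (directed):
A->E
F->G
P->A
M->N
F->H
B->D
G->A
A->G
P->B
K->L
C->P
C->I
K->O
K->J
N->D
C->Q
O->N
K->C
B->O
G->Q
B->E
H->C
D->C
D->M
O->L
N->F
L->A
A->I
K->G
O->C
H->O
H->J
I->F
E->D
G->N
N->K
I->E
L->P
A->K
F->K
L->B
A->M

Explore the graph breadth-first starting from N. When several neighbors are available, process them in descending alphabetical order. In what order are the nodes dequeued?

N -> K -> F -> D -> O -> L -> J -> G -> C -> H -> M -> P -> B -> A -> Q -> I -> E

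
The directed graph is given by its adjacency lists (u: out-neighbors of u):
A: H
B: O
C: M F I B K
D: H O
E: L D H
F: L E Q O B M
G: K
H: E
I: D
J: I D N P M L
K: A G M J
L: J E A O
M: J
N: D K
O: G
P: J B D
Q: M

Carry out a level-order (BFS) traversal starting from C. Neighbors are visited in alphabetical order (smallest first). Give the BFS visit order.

C → B → F → I → K → M → O → E → L → Q → D → A → G → J → H → N → P

Visit C; enqueue B, F, I, K, M → queue [B, F, I, K, M]
Visit B; enqueue O → queue [F, I, K, M, O]
Visit F; enqueue E, L, Q → queue [I, K, M, O, E, L, Q]
Visit I; enqueue D → queue [K, M, O, E, L, Q, D]
Visit K; enqueue A, G, J → queue [M, O, E, L, Q, D, A, G, J]
Visit M → queue [O, E, L, Q, D, A, G, J]
Visit O → queue [E, L, Q, D, A, G, J]
Visit E; enqueue H → queue [L, Q, D, A, G, J, H]
Visit L → queue [Q, D, A, G, J, H]
Visit Q → queue [D, A, G, J, H]
Visit D → queue [A, G, J, H]
Visit A → queue [G, J, H]
Visit G → queue [J, H]
Visit J; enqueue N, P → queue [H, N, P]
Visit H → queue [N, P]
Visit N → queue [P]
Visit P → queue []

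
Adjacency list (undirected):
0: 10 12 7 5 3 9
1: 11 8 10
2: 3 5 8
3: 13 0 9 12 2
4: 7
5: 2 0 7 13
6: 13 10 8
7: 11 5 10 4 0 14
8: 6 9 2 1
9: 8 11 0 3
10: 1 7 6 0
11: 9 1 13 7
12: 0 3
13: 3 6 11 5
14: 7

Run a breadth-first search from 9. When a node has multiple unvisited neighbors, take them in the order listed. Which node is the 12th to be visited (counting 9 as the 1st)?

12

Visit 9; enqueue 8, 11, 0, 3 → queue [8, 11, 0, 3]
Visit 8; enqueue 6, 2, 1 → queue [11, 0, 3, 6, 2, 1]
Visit 11; enqueue 13, 7 → queue [0, 3, 6, 2, 1, 13, 7]
Visit 0; enqueue 10, 12, 5 → queue [3, 6, 2, 1, 13, 7, 10, 12, 5]
Visit 3 → queue [6, 2, 1, 13, 7, 10, 12, 5]
Visit 6 → queue [2, 1, 13, 7, 10, 12, 5]
Visit 2 → queue [1, 13, 7, 10, 12, 5]
Visit 1 → queue [13, 7, 10, 12, 5]
Visit 13 → queue [7, 10, 12, 5]
Visit 7; enqueue 4, 14 → queue [10, 12, 5, 4, 14]
Visit 10 → queue [12, 5, 4, 14]
Visit 12 → queue [5, 4, 14]
Visit 5 → queue [4, 14]
Visit 4 → queue [14]
Visit 14 → queue []

Visit order: 9, 8, 11, 0, 3, 6, 2, 1, 13, 7, 10, 12, 5, 4, 14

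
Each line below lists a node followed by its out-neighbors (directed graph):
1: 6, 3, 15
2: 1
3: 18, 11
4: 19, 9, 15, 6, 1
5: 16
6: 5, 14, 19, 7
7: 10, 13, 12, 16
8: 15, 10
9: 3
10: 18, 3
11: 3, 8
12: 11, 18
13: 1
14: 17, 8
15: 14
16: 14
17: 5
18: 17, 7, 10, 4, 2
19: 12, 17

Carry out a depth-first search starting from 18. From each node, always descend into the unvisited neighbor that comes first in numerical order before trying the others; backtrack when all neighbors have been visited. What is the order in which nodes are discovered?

18, 2, 1, 3, 11, 8, 10, 15, 14, 17, 5, 16, 6, 7, 12, 13, 19, 4, 9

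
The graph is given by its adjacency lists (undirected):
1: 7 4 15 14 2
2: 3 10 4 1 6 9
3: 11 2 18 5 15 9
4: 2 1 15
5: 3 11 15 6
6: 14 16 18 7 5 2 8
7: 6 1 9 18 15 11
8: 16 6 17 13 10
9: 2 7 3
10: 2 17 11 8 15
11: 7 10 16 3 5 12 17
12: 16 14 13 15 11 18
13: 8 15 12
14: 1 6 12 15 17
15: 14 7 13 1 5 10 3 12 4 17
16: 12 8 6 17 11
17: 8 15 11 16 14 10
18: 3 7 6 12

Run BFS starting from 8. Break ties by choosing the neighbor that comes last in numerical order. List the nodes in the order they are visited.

Visit 8; enqueue 17, 16, 13, 10, 6 → queue [17, 16, 13, 10, 6]
Visit 17; enqueue 15, 14, 11 → queue [16, 13, 10, 6, 15, 14, 11]
Visit 16; enqueue 12 → queue [13, 10, 6, 15, 14, 11, 12]
Visit 13 → queue [10, 6, 15, 14, 11, 12]
Visit 10; enqueue 2 → queue [6, 15, 14, 11, 12, 2]
Visit 6; enqueue 18, 7, 5 → queue [15, 14, 11, 12, 2, 18, 7, 5]
Visit 15; enqueue 4, 3, 1 → queue [14, 11, 12, 2, 18, 7, 5, 4, 3, 1]
Visit 14 → queue [11, 12, 2, 18, 7, 5, 4, 3, 1]
Visit 11 → queue [12, 2, 18, 7, 5, 4, 3, 1]
Visit 12 → queue [2, 18, 7, 5, 4, 3, 1]
Visit 2; enqueue 9 → queue [18, 7, 5, 4, 3, 1, 9]
Visit 18 → queue [7, 5, 4, 3, 1, 9]
Visit 7 → queue [5, 4, 3, 1, 9]
Visit 5 → queue [4, 3, 1, 9]
Visit 4 → queue [3, 1, 9]
Visit 3 → queue [1, 9]
Visit 1 → queue [9]
Visit 9 → queue []

8 → 17 → 16 → 13 → 10 → 6 → 15 → 14 → 11 → 12 → 2 → 18 → 7 → 5 → 4 → 3 → 1 → 9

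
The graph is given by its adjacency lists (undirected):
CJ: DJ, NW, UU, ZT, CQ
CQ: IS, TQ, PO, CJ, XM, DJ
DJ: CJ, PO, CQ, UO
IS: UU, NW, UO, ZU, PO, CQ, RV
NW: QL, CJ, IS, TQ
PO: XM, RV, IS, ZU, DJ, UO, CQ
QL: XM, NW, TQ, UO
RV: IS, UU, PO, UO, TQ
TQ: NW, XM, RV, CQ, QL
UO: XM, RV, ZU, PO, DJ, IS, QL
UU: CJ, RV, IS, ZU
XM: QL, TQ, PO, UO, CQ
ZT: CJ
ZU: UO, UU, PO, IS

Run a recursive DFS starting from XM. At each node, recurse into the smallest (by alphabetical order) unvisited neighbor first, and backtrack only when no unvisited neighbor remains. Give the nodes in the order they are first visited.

XM, CQ, CJ, DJ, PO, IS, NW, QL, TQ, RV, UO, ZU, UU, ZT

Visit XM
XM → CQ
CQ → CJ
CJ → DJ
DJ → PO
PO → IS
IS → NW
NW → QL
QL → TQ
TQ → RV
RV → UO
UO → ZU
ZU → UU
CJ → ZT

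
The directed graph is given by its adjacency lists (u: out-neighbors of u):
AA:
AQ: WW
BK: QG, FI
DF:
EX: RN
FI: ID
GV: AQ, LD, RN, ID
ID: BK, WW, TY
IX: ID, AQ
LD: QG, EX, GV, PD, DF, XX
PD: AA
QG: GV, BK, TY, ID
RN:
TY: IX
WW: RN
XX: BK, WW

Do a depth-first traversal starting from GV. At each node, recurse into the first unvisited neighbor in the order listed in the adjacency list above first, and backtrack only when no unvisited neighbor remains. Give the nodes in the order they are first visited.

GV, AQ, WW, RN, LD, QG, BK, FI, ID, TY, IX, EX, PD, AA, DF, XX

Visit GV
GV → AQ
AQ → WW
WW → RN
GV → LD
LD → QG
QG → BK
BK → FI
FI → ID
ID → TY
TY → IX
LD → EX
LD → PD
PD → AA
LD → DF
LD → XX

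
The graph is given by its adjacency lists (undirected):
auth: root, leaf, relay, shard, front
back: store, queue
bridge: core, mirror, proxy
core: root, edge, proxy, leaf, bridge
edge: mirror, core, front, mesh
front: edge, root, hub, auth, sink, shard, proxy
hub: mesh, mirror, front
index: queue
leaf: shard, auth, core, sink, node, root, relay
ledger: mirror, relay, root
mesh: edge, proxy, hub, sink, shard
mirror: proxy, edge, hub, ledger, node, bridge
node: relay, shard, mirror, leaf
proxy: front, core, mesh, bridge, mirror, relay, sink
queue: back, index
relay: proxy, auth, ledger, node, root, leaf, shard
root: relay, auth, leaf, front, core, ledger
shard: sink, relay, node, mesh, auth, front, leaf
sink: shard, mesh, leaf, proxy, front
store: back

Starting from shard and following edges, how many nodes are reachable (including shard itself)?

16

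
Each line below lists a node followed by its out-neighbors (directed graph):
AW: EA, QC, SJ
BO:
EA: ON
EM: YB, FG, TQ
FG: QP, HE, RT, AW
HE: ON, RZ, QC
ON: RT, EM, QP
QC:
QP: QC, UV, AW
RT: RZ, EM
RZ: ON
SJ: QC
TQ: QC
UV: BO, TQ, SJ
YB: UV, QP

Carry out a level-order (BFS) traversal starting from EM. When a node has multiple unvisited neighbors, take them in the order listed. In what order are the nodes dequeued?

EM → YB → FG → TQ → UV → QP → HE → RT → AW → QC → BO → SJ → ON → RZ → EA

Visit EM; enqueue YB, FG, TQ → queue [YB, FG, TQ]
Visit YB; enqueue UV, QP → queue [FG, TQ, UV, QP]
Visit FG; enqueue HE, RT, AW → queue [TQ, UV, QP, HE, RT, AW]
Visit TQ; enqueue QC → queue [UV, QP, HE, RT, AW, QC]
Visit UV; enqueue BO, SJ → queue [QP, HE, RT, AW, QC, BO, SJ]
Visit QP → queue [HE, RT, AW, QC, BO, SJ]
Visit HE; enqueue ON, RZ → queue [RT, AW, QC, BO, SJ, ON, RZ]
Visit RT → queue [AW, QC, BO, SJ, ON, RZ]
Visit AW; enqueue EA → queue [QC, BO, SJ, ON, RZ, EA]
Visit QC → queue [BO, SJ, ON, RZ, EA]
Visit BO → queue [SJ, ON, RZ, EA]
Visit SJ → queue [ON, RZ, EA]
Visit ON → queue [RZ, EA]
Visit RZ → queue [EA]
Visit EA → queue []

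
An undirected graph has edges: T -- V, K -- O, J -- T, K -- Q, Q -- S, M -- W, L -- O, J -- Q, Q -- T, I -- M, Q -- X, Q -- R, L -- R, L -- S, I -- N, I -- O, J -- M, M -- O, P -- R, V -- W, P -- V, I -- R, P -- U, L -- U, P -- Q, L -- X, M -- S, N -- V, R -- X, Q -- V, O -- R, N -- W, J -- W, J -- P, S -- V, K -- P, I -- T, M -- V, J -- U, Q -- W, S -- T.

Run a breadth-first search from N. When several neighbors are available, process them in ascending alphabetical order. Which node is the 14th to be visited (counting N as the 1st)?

Visit N; enqueue I, V, W → queue [I, V, W]
Visit I; enqueue M, O, R, T → queue [V, W, M, O, R, T]
Visit V; enqueue P, Q, S → queue [W, M, O, R, T, P, Q, S]
Visit W; enqueue J → queue [M, O, R, T, P, Q, S, J]
Visit M → queue [O, R, T, P, Q, S, J]
Visit O; enqueue K, L → queue [R, T, P, Q, S, J, K, L]
Visit R; enqueue X → queue [T, P, Q, S, J, K, L, X]
Visit T → queue [P, Q, S, J, K, L, X]
Visit P; enqueue U → queue [Q, S, J, K, L, X, U]
Visit Q → queue [S, J, K, L, X, U]
Visit S → queue [J, K, L, X, U]
Visit J → queue [K, L, X, U]
Visit K → queue [L, X, U]
Visit L → queue [X, U]
Visit X → queue [U]
Visit U → queue []

Visit order: N, I, V, W, M, O, R, T, P, Q, S, J, K, L, X, U

L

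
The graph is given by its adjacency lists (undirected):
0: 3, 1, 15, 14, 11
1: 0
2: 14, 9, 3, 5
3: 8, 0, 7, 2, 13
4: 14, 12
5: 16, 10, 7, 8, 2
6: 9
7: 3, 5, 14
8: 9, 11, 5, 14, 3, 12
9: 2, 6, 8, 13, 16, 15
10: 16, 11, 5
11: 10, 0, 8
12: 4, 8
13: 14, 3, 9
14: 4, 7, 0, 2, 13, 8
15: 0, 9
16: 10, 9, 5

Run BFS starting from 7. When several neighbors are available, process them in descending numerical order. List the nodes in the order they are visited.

Visit 7; enqueue 14, 5, 3 → queue [14, 5, 3]
Visit 14; enqueue 13, 8, 4, 2, 0 → queue [5, 3, 13, 8, 4, 2, 0]
Visit 5; enqueue 16, 10 → queue [3, 13, 8, 4, 2, 0, 16, 10]
Visit 3 → queue [13, 8, 4, 2, 0, 16, 10]
Visit 13; enqueue 9 → queue [8, 4, 2, 0, 16, 10, 9]
Visit 8; enqueue 12, 11 → queue [4, 2, 0, 16, 10, 9, 12, 11]
Visit 4 → queue [2, 0, 16, 10, 9, 12, 11]
Visit 2 → queue [0, 16, 10, 9, 12, 11]
Visit 0; enqueue 15, 1 → queue [16, 10, 9, 12, 11, 15, 1]
Visit 16 → queue [10, 9, 12, 11, 15, 1]
Visit 10 → queue [9, 12, 11, 15, 1]
Visit 9; enqueue 6 → queue [12, 11, 15, 1, 6]
Visit 12 → queue [11, 15, 1, 6]
Visit 11 → queue [15, 1, 6]
Visit 15 → queue [1, 6]
Visit 1 → queue [6]
Visit 6 → queue []

7, 14, 5, 3, 13, 8, 4, 2, 0, 16, 10, 9, 12, 11, 15, 1, 6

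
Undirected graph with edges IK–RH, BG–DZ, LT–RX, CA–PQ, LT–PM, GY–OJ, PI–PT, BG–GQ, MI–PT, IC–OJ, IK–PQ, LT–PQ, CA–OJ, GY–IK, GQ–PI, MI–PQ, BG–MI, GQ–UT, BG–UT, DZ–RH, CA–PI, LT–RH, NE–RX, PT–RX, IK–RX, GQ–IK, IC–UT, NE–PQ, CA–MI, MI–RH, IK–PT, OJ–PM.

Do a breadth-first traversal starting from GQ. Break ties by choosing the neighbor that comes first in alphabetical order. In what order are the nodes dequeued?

Visit GQ; enqueue BG, IK, PI, UT → queue [BG, IK, PI, UT]
Visit BG; enqueue DZ, MI → queue [IK, PI, UT, DZ, MI]
Visit IK; enqueue GY, PQ, PT, RH, RX → queue [PI, UT, DZ, MI, GY, PQ, PT, RH, RX]
Visit PI; enqueue CA → queue [UT, DZ, MI, GY, PQ, PT, RH, RX, CA]
Visit UT; enqueue IC → queue [DZ, MI, GY, PQ, PT, RH, RX, CA, IC]
Visit DZ → queue [MI, GY, PQ, PT, RH, RX, CA, IC]
Visit MI → queue [GY, PQ, PT, RH, RX, CA, IC]
Visit GY; enqueue OJ → queue [PQ, PT, RH, RX, CA, IC, OJ]
Visit PQ; enqueue LT, NE → queue [PT, RH, RX, CA, IC, OJ, LT, NE]
Visit PT → queue [RH, RX, CA, IC, OJ, LT, NE]
Visit RH → queue [RX, CA, IC, OJ, LT, NE]
Visit RX → queue [CA, IC, OJ, LT, NE]
Visit CA → queue [IC, OJ, LT, NE]
Visit IC → queue [OJ, LT, NE]
Visit OJ; enqueue PM → queue [LT, NE, PM]
Visit LT → queue [NE, PM]
Visit NE → queue [PM]
Visit PM → queue []

GQ -> BG -> IK -> PI -> UT -> DZ -> MI -> GY -> PQ -> PT -> RH -> RX -> CA -> IC -> OJ -> LT -> NE -> PM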